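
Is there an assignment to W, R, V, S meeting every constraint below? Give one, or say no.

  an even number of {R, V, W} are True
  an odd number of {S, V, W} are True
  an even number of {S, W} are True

W = False, R = True, V = True, S = False

{R, V, W}: 2 true → even ✓
{S, V, W}: 1 true → odd ✓
{S, W}: 0 true → even ✓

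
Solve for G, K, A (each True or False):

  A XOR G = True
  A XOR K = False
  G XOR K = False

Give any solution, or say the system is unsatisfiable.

Adding constraints 1, 2, 3 mod 2: every variable appears an even number of times on the left, so the left side is 0.
But the right sides sum to 1 (mod 2). 0 ≠ 1 — the system is inconsistent.

Unsatisfiable — no assignment works.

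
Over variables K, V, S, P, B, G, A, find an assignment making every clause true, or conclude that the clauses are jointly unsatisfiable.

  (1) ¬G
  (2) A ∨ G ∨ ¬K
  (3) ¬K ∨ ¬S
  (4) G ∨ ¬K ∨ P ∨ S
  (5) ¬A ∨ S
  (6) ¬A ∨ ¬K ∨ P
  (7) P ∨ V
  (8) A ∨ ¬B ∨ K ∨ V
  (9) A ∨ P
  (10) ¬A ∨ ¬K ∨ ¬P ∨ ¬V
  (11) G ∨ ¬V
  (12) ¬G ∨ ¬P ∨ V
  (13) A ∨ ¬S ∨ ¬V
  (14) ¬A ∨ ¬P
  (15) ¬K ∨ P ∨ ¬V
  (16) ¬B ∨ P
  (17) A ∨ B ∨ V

Case G = True:
  Clause (¬G) is falsified — contradiction.
Case G = False:
  (G ∨ ¬V) forces V = False.
  (P ∨ V) forces P = True.
  (¬A ∨ ¬P) forces A = False.
  (A ∨ G ∨ ¬K) forces K = False.
  (A ∨ ¬B ∨ K ∨ V) forces B = False.
  Clause (A ∨ B ∨ V) is falsified — contradiction.
Both cases fail, so the formula is unsatisfiable.

No satisfying assignment exists.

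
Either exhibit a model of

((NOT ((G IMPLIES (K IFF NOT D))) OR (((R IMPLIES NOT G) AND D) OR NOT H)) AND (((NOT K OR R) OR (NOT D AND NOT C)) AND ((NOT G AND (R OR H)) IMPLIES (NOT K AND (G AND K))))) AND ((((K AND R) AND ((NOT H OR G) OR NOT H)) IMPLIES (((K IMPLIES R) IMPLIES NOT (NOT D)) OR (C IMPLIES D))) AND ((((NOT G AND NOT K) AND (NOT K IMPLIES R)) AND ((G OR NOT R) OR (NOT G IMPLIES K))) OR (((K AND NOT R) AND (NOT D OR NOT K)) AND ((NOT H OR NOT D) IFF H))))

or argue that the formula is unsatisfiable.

UNSATISFIABLE

Case K = True: the formula simplifies to ((NOT ((G IMPLIES NOT D)) OR (((R IMPLIES NOT G) AND D) OR NOT H)) AND ((R OR (NOT D AND NOT C)) AND NOT ((NOT G AND (R OR H))))) AND (((R AND ((NOT H OR G) OR NOT H)) IMPLIES ((R IMPLIES NOT (NOT D)) OR (C IMPLIES D))) AND ((NOT R AND NOT D) AND ((NOT H OR NOT D) IFF H))).
  R = True: the conjunct NOT R is False.
  R = False: simplifies to ((NOT ((G IMPLIES NOT D)) OR (D OR NOT H)) AND ((NOT D AND NOT C) AND NOT ((NOT G AND H)))) AND (NOT D AND ((NOT H OR NOT D) IFF H)).
    D = True: the conjunct NOT D is False.
    D = False: simplifies to (NOT H AND (NOT C AND NOT ((NOT G AND H)))) AND H.
      H = True: the conjunct NOT H is False.
      H = False: the conjunct H is False.
Case K = False: the formula simplifies to ((NOT ((G IMPLIES D)) OR (((R IMPLIES NOT G) AND D) OR NOT H)) AND NOT ((NOT G AND (R OR H)))) AND ((NOT G AND R) AND ((G OR NOT R) OR G)).
  G = True: the conjunct NOT G is False.
  G = False: simplifies to ((D OR NOT H) AND NOT ((R OR H))) AND (R AND NOT R).
    R = True: the conjunct NOT ((R OR H)) becomes NOT ((True OR H)) = False.
    R = False: the conjunct R is False.
Both cases fail — unsatisfiable.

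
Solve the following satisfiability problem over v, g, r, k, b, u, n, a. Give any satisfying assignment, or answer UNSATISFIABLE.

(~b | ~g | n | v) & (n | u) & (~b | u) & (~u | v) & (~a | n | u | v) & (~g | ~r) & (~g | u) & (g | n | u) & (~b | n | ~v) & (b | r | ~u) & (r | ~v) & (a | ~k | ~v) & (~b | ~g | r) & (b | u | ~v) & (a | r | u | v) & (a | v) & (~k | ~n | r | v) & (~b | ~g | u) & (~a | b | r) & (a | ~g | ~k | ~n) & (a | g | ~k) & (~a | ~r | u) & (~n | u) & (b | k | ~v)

Set v = True.
  then (r | ~v) forces r = True.
  then (~g | ~r) forces g = False.
Set k = True.
  then (a | ~k | ~v) forces a = True.
  then (~a | ~r | u) forces u = True.
Set b = False.
Set n = False.
All clauses satisfied.

v=T; g=F; r=T; k=T; b=F; u=T; n=F; a=T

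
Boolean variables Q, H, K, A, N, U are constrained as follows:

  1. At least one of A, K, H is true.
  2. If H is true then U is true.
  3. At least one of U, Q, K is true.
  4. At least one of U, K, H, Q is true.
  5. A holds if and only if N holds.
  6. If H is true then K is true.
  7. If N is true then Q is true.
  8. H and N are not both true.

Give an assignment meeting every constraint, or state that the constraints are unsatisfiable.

Q = True; H = False; K = True; A = True; N = True; U = True

  (1) {A, K, H}: 2 true — at least one ✓
  (2) H=F ⇒ U: vacuous ✓
  (3) {U, Q, K}: 3 true — at least one ✓
  (4) {U, K, H, Q}: 3 true — at least one ✓
  (5) A=T, N=T — same ✓
  (6) H=F ⇒ K: vacuous ✓
  (7) N=T ⇒ Q: T ✓
  (8) H=F, N=T — not both ✓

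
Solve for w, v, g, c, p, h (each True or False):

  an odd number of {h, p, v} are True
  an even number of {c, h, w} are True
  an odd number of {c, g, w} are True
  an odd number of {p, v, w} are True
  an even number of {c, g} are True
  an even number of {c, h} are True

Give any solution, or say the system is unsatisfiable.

Adding constraints 2, 3, 5, 6 mod 2: every variable appears an even number of times on the left, so the left side is 0.
But the right sides sum to 1 (mod 2). 0 ≠ 1 — the system is inconsistent.

UNSATISFIABLE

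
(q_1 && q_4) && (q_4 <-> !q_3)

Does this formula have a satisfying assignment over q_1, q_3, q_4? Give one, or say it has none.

q_1: True, q_3: False, q_4: True

  q_1 && q_4 = True
  q_4 <-> !q_3 = True
    !q_3 = True
Both conjuncts True, so the formula holds.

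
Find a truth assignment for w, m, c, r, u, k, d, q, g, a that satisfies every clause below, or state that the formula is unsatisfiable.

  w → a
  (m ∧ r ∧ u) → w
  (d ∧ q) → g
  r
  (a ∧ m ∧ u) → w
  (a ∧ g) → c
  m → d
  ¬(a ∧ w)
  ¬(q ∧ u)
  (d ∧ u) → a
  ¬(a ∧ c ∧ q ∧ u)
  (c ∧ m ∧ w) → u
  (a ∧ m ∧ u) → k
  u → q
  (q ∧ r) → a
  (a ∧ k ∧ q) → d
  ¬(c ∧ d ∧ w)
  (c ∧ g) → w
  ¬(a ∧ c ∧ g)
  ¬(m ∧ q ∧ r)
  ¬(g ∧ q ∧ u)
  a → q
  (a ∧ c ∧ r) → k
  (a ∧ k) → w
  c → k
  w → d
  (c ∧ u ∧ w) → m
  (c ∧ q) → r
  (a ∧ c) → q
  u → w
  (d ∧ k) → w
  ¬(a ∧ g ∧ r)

w = False; m = False; c = True; r = True; u = False; k = True; d = False; q = False; g = False; a = False

Unit clause (r) forces r = True.
Set w = False.
  then (¬u ∨ w) forces u = False.
Set m = False.
Set c = True.
  then (¬c ∨ k) forces k = True.
  then (¬a ∨ ¬k ∨ w) forces a = False.
  then (¬c ∨ ¬g ∨ w) forces g = False.
  then (¬d ∨ ¬k ∨ w) forces d = False.
  then (a ∨ ¬q ∨ ¬r) forces q = False.
All clauses satisfied.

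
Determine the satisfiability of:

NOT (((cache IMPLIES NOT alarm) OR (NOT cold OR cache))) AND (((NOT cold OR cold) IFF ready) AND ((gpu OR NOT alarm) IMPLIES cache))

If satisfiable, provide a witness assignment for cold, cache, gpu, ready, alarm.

The conjunct NOT (((cache IMPLIES NOT alarm) OR (NOT cold OR cache))) is unsatisfiable on its own:
  cold=F, cache=F, alarm=F: evaluates to False.
  cold=F, cache=F, alarm=T: evaluates to False.
  cold=F, cache=T, alarm=F: evaluates to False.
  cold=F, cache=T, alarm=T: evaluates to False.
  cold=T, cache=F, alarm=F: evaluates to False.
  cold=T, cache=F, alarm=T: evaluates to False.
  cold=T, cache=T, alarm=F: evaluates to False.
  cold=T, cache=T, alarm=T: evaluates to False.
So the whole conjunction is unsatisfiable.

No satisfying assignment exists.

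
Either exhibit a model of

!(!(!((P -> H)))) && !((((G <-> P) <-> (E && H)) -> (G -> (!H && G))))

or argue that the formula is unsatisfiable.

Case H = True: the conjunct !(!(!((P -> H)))) becomes !(!False) = False.
Case H = False: the formula simplifies to !(!(!(!P))) && !((!((G <-> P)) -> (G -> G))).
  G = True: the conjunct !((!((G <-> P)) -> (G -> G))) becomes !((!P -> True)) = False.
  G = False: the conjunct !((!((G <-> P)) -> (G -> G))) becomes !((!(!P) -> True)) = False.
Both cases fail — unsatisfiable.

UNSATISFIABLE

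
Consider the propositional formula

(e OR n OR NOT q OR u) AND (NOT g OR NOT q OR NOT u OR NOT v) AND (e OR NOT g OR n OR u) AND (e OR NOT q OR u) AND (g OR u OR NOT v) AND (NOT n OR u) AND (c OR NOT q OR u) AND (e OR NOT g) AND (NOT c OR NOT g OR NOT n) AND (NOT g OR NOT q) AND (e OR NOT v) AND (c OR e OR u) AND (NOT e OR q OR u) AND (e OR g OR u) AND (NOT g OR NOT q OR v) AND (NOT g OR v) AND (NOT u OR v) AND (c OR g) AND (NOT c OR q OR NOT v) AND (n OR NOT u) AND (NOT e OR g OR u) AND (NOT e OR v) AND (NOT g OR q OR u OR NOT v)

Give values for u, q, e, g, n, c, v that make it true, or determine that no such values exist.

Set u = True.
  then (NOT u OR v) forces v = True.
  then (n OR NOT u) forces n = True.
  then (e OR NOT v) forces e = True.
Set q = True.
  then (NOT g OR NOT q OR NOT u OR NOT v) forces g = False.
  then (c OR g) forces c = True.
All clauses satisfied.

u = True, q = True, e = True, g = False, n = True, c = True, v = True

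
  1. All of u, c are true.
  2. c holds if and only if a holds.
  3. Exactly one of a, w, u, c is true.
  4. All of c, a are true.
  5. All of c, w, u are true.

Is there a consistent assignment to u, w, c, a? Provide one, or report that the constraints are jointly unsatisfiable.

Case u = True:
  (1) forces c = True.
  Constraint (3) is violated (u=T, c=T) — contradiction.
Case u = False:
  Constraint (1) is violated (u=F) — contradiction.
Both cases fail — unsatisfiable.

Unsatisfiable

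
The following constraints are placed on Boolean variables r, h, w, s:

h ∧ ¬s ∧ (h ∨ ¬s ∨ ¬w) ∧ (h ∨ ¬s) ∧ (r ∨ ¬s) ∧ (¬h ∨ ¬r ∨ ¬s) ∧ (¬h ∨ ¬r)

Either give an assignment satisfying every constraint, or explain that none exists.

Unit clause (h) forces h = True.
Unit clause (¬s) forces s = False.
In (¬h ∨ ¬r) only ¬r is left, so r = False.
Set w = False.
All clauses satisfied.

r: False, h: True, w: False, s: False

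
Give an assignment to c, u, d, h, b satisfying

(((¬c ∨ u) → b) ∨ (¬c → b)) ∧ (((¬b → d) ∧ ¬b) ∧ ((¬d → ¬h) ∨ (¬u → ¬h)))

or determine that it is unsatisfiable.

c = True; u = False; d = True; h = True; b = False

  ((¬c ∨ u) → b) ∨ (¬c → b) = True
    (¬c ∨ u) → b = True
      ¬c ∨ u = False
        ¬c = False
    ¬c → b = True
      ¬c = False
  ((¬b → d) ∧ ¬b) ∧ ((¬d → ¬h) ∨ (¬u → ¬h)) = True
    (¬b → d) ∧ ¬b = True
      ¬b → d = True
        ¬b = True
      ¬b = True
    (¬d → ¬h) ∨ (¬u → ¬h) = True
      ¬d → ¬h = True
        ¬d = False
        ¬h = False
      ¬u → ¬h = False
        ¬u = True
        ¬h = False
Both conjuncts True, so the formula holds.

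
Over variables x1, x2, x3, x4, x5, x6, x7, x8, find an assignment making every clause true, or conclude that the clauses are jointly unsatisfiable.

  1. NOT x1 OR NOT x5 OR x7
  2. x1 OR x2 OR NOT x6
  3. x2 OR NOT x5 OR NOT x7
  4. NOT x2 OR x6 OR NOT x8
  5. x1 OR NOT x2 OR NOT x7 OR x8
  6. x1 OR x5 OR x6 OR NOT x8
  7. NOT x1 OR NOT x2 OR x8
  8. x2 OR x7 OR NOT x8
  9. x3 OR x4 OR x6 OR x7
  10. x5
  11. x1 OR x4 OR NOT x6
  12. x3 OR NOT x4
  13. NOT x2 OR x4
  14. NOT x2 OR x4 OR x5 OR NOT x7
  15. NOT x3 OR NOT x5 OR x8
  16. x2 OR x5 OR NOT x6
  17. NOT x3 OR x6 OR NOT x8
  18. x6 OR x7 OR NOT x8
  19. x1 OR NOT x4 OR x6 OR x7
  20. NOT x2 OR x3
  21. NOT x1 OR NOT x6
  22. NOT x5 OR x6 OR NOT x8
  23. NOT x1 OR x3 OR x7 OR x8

Unit clause (x5) forces x5 = True.
Try x1 = True:
  (NOT x1 OR NOT x5 OR x7) forces x7 = True.
  (x2 OR NOT x5 OR NOT x7) forces x2 = True.
  (NOT x1 OR NOT x2 OR x8) forces x8 = True.
  (NOT x2 OR x6 OR NOT x8) forces x6 = True.
  clause (NOT x1 OR NOT x6) is falsified — backtrack.
So x1 = False.
Set x2 = True.
  then (NOT x2 OR x4) forces x4 = True.
  then (NOT x2 OR x3) forces x3 = True.
  then (NOT x3 OR NOT x5 OR x8) forces x8 = True.
  then (NOT x3 OR x6 OR NOT x8) forces x6 = True.
Set x7 = True.
All clauses satisfied.

x1=F; x2=T; x3=T; x4=T; x5=T; x6=T; x7=T; x8=T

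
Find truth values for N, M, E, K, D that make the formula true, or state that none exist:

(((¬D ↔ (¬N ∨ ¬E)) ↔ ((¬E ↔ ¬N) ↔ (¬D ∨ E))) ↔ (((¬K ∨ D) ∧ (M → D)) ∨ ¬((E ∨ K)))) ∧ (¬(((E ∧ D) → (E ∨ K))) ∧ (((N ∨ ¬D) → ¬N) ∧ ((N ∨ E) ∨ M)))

Unsatisfiable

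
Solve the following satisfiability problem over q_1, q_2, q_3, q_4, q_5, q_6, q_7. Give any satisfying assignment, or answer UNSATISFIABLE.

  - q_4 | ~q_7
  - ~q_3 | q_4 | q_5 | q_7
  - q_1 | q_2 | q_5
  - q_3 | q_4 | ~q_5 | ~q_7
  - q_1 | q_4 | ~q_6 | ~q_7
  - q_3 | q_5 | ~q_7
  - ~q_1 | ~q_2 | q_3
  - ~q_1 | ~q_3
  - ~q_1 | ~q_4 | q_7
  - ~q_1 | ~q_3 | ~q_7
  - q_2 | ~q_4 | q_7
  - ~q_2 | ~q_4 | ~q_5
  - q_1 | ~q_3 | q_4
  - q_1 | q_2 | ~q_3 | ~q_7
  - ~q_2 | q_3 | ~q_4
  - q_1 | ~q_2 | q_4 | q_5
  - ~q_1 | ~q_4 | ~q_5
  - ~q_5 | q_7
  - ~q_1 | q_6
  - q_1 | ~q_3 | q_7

Set q_1 = False.
Set q_2 = True.
Try q_3 = False:
  (~q_2 | q_3 | ~q_4) forces q_4 = False.
  (q_4 | ~q_7) forces q_7 = False.
  (q_1 | ~q_2 | q_4 | q_5) forces q_5 = True.
  clause (~q_5 | q_7) is falsified — backtrack.
So q_3 = True.
  then (q_1 | ~q_3 | q_4) forces q_4 = True.
  then (q_1 | ~q_3 | q_7) forces q_7 = True.
  then (~q_2 | ~q_4 | ~q_5) forces q_5 = False.
Set q_6 = False.
All clauses satisfied.

q_1 = False, q_2 = True, q_3 = True, q_4 = True, q_5 = False, q_6 = False, q_7 = True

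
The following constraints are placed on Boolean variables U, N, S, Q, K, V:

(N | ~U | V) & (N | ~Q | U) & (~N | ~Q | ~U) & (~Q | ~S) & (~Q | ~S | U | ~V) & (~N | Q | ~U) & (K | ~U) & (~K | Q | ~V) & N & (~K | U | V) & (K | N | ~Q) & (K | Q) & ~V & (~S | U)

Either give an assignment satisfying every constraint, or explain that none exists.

Unit clause (N) forces N = True.
Unit clause (~V) forces V = False.
Try U = True:
  (~N | ~Q | ~U) forces Q = False.
  clause (~N | Q | ~U) is falsified — backtrack.
So U = False.
  then (~K | U | V) forces K = False.
  then (K | Q) forces Q = True.
  then (~S | U) forces S = False.
All clauses satisfied.

U=F, N=T, S=F, Q=T, K=F, V=F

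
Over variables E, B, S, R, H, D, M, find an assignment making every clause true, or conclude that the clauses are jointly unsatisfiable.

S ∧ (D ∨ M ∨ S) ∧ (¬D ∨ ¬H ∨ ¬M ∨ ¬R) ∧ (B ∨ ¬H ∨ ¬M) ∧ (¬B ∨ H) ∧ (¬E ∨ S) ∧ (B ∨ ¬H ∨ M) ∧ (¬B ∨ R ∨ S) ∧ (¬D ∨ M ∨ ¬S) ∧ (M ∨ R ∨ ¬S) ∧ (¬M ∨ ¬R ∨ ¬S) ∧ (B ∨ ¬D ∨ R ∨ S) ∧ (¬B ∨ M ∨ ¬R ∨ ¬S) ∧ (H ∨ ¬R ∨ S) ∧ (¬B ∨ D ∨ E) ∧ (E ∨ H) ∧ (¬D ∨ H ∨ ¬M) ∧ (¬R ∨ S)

Unit clause (S) forces S = True.
Set E = True.
Set B = False.
Set R = True.
  then (¬M ∨ ¬R ∨ ¬S) forces M = False.
  then (B ∨ ¬H ∨ M) forces H = False.
  then (¬D ∨ M ∨ ¬S) forces D = False.
All clauses satisfied.

E = True; B = False; S = True; R = True; H = False; D = False; M = False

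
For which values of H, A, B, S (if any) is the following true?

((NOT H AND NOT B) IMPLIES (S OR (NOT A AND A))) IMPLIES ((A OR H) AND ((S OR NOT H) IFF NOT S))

H=F, A=T, B=T, S=F

  ((NOT H AND NOT B) IMPLIES (S OR (NOT A AND A))) IMPLIES ((A OR H) AND ((S OR NOT H) IFF NOT S)) = True
    (NOT H AND NOT B) IMPLIES (S OR (NOT A AND A)) = True
      NOT H AND NOT B = False
        NOT H = True
        NOT B = False
      S OR (NOT A AND A) = False
        NOT A AND A = False
          NOT A = False
    (A OR H) AND ((S OR NOT H) IFF NOT S) = True
      A OR H = True
      (S OR NOT H) IFF NOT S = True
        S OR NOT H = True
          NOT H = True
        NOT S = True
The formula evaluates to True.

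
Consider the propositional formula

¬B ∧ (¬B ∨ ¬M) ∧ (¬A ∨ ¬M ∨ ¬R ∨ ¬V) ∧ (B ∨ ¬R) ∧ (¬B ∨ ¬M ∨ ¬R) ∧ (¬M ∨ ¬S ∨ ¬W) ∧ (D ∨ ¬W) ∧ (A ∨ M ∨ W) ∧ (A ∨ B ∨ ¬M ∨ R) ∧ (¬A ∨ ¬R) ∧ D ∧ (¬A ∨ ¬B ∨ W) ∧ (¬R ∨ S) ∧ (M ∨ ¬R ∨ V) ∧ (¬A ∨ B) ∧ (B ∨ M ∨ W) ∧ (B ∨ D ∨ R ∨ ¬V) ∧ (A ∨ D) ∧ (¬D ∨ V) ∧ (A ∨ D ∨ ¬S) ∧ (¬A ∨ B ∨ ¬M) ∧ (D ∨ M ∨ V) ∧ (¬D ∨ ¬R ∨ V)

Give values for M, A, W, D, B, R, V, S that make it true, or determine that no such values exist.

Unit clause (¬B) forces B = False.
In (B ∨ ¬R) only ¬R is left, so R = False.
Unit clause (D) forces D = True.
In (¬A ∨ B) only ¬A is left, so A = False.
In (¬D ∨ V) only V is left, so V = True.
In (A ∨ B ∨ ¬M ∨ R) only ¬M is left, so M = False.
In (B ∨ M ∨ W) only W is left, so W = True.
Set S = False.
All clauses satisfied.

M: False, A: False, W: True, D: True, B: False, R: False, V: True, S: False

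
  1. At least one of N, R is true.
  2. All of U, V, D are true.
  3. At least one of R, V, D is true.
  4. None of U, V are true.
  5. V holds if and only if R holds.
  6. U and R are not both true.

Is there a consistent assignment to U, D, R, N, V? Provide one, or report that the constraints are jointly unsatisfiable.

Case U = True:
  Constraint (4) is violated (U=T) — contradiction.
Case U = False:
  Constraint (2) is violated (U=F) — contradiction.
Both cases fail — unsatisfiable.

Unsatisfiable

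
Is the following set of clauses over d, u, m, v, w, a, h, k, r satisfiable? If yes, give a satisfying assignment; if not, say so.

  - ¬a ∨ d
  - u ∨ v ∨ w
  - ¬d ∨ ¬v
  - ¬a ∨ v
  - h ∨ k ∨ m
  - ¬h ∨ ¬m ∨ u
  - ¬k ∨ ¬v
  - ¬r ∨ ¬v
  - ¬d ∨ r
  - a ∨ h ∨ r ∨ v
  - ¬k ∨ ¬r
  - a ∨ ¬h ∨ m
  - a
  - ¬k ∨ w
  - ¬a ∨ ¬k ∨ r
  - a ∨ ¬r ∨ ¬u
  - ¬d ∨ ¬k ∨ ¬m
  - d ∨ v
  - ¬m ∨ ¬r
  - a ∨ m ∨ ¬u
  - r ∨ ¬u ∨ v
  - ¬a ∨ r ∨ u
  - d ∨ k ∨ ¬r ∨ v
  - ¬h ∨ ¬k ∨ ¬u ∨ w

Case a = True:
  (¬a ∨ d) forces d = True.
  (¬d ∨ ¬v) forces v = False.
  Clause (¬a ∨ v) is falsified — contradiction.
Case a = False:
  Clause (a) is falsified — contradiction.
Both cases fail, so the formula is unsatisfiable.

Unsatisfiable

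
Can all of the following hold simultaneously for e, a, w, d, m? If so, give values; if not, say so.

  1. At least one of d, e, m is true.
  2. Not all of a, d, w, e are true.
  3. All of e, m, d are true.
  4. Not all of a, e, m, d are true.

e = True, a = False, w = True, d = True, m = True

  (1) {d, e, m}: 3 true — at least one ✓
  (2) {a, d, w, e}: 3/4 true — not all ✓
  (3) {e, m, d}: all 3 true ✓
  (4) {a, e, m, d}: 3/4 true — not all ✓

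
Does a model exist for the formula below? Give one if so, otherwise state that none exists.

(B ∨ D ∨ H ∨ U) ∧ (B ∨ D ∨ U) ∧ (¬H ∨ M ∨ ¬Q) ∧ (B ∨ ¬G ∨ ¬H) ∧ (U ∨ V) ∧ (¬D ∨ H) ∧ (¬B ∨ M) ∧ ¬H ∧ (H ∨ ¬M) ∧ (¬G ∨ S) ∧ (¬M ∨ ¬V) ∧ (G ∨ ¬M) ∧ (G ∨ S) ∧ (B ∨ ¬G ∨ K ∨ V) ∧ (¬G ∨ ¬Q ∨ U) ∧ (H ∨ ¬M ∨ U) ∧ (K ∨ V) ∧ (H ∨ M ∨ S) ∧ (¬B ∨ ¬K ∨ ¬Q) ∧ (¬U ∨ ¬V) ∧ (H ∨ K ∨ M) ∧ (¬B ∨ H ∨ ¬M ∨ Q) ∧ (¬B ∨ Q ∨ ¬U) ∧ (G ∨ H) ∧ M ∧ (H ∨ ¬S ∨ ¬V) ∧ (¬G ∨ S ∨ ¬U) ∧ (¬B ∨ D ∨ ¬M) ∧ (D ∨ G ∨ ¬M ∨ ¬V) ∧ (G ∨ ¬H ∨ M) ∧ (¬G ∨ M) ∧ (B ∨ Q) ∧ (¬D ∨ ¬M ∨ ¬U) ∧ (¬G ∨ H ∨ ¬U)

The formula is unsatisfiable.

Case M = True:
  (¬H) forces H = False.
  Clause (H ∨ ¬M) is falsified — contradiction.
Case M = False:
  Clause (M) is falsified — contradiction.
Both cases fail, so the formula is unsatisfiable.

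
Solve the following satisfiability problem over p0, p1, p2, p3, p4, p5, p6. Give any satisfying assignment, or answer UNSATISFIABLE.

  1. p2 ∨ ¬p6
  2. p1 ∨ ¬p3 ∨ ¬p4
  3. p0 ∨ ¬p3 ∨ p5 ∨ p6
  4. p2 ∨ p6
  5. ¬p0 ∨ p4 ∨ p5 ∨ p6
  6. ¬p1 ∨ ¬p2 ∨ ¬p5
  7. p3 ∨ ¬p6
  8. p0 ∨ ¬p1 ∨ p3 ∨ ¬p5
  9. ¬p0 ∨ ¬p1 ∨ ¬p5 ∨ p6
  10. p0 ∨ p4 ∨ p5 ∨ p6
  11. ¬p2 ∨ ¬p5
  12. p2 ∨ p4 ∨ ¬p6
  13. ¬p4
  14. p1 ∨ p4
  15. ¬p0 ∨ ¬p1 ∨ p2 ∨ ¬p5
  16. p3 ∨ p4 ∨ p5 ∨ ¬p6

Unit clause (¬p4) forces p4 = False.
In (p1 ∨ p4) only p1 is left, so p1 = True.
Set p0 = True.
Try p2 = False:
  (p2 ∨ ¬p6) forces p6 = False.
  clause (p2 ∨ p6) is falsified — backtrack.
So p2 = True.
  then (¬p1 ∨ ¬p2 ∨ ¬p5) forces p5 = False.
  then (¬p0 ∨ p4 ∨ p5 ∨ p6) forces p6 = True.
  then (p3 ∨ ¬p6) forces p3 = True.
All clauses satisfied.

p0: True, p1: True, p2: True, p3: True, p4: False, p5: False, p6: True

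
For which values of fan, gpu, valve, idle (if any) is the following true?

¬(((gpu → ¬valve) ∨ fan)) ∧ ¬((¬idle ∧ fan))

fan = False; gpu = True; valve = True; idle = False

  ¬(((gpu → ¬valve) ∨ fan)) = True
    (gpu → ¬valve) ∨ fan = False
      gpu → ¬valve = False
        ¬valve = False
  ¬((¬idle ∧ fan)) = True
    ¬idle ∧ fan = False
      ¬idle = True
Both conjuncts True, so the formula holds.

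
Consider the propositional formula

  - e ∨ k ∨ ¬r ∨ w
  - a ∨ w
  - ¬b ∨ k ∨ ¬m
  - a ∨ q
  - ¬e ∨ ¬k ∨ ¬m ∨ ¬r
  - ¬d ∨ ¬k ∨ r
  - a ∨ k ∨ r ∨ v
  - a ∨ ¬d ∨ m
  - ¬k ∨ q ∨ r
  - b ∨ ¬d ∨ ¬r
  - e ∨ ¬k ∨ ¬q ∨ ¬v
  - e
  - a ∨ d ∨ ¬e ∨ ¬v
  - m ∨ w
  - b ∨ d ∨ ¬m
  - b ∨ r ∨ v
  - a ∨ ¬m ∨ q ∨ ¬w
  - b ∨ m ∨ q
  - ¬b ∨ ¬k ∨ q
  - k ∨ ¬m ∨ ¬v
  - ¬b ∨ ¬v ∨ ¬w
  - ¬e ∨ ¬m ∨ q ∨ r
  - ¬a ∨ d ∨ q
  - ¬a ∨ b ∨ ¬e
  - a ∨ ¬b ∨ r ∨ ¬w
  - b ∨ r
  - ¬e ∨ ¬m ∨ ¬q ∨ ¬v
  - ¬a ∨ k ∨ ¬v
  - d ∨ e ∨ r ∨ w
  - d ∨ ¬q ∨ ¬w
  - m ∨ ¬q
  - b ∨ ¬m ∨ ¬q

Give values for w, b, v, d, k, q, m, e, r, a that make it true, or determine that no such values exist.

w = True, b = True, v = False, d = True, k = False, q = False, m = False, e = True, r = True, a = True

Unit clause (e) forces e = True.
Set w = True.
Try b = False:
  (¬a ∨ b ∨ ¬e) forces a = False.
  (a ∨ q) forces q = True.
  (b ∨ r) forces r = True.
  (b ∨ ¬d ∨ ¬r) forces d = False.
  clause (d ∨ ¬q ∨ ¬w) is falsified — backtrack.
So b = True.
  then (¬b ∨ ¬v ∨ ¬w) forces v = False.
Try d = False:
  (d ∨ ¬q ∨ ¬w) forces q = False.
  (a ∨ q) forces a = True.
  clause (¬a ∨ d ∨ q) is falsified — backtrack.
So d = True.
Try k = True:
  (¬d ∨ ¬k ∨ r) forces r = True.
  (¬e ∨ ¬k ∨ ¬m ∨ ¬r) forces m = False.
  (a ∨ ¬d ∨ m) forces a = True.
  (¬b ∨ ¬k ∨ q) forces q = True.
  clause (m ∨ ¬q) is falsified — backtrack.
So k = False.
  then (¬b ∨ k ∨ ¬m) forces m = False.
  then (a ∨ ¬d ∨ m) forces a = True.
  then (m ∨ ¬q) forces q = False.
Set r = True.
All clauses satisfied.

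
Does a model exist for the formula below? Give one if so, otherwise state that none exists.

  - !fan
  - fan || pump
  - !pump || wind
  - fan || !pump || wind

wind = True; pump = True; fan = False

Unit clause (!fan) forces fan = False.
In (fan || pump) only pump is left, so pump = True.
In (!pump || wind) only wind is left, so wind = True.
Check each clause:
  (!fan): !fan holds.
  (fan || pump): pump holds.
  (!pump || wind): wind holds.
  (fan || !pump || wind): wind holds.
All clauses satisfied.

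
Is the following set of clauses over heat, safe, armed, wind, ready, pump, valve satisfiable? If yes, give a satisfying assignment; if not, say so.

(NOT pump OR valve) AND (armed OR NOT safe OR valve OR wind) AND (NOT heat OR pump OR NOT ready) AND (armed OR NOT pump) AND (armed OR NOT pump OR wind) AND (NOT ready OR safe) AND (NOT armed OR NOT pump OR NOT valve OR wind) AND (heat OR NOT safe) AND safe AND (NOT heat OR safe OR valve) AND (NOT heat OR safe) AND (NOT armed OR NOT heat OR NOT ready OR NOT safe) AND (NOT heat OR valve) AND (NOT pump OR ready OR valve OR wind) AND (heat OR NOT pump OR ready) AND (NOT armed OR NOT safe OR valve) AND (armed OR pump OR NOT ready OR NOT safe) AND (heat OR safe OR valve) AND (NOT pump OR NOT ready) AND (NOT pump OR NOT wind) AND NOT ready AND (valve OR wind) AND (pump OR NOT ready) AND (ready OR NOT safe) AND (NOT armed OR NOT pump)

Unsatisfiable — no assignment works.

Case ready = True:
  Clause (NOT ready) is falsified — contradiction.
Case ready = False:
  (safe) forces safe = True.
  Clause (ready OR NOT safe) is falsified — contradiction.
Both cases fail, so the formula is unsatisfiable.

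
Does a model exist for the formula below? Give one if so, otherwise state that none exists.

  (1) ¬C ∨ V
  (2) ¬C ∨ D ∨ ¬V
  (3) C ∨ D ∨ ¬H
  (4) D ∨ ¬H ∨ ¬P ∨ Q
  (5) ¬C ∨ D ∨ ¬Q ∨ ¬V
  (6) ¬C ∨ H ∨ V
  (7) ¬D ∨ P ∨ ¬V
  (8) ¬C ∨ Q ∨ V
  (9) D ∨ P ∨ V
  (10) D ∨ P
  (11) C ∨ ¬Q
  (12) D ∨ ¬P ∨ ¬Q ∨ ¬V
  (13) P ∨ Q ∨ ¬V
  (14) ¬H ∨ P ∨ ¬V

C = True, P = True, Q = False, H = False, D = True, V = True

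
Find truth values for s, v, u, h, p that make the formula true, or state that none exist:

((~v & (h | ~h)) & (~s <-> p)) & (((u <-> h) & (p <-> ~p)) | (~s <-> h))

s: False, v: False, u: True, h: True, p: True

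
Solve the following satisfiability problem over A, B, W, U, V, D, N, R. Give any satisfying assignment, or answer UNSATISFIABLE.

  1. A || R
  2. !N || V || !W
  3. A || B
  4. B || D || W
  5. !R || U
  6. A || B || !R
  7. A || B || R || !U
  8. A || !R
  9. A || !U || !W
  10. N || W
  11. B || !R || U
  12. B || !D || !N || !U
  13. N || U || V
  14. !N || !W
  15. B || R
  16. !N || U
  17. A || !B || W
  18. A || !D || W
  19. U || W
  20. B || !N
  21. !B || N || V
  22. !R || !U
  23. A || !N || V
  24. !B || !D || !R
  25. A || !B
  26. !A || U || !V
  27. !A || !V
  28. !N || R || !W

A: True, B: True, W: False, U: True, V: False, D: True, N: True, R: False

Set A = True.
  then (!A || !V) forces V = False.
Set B = True.
  then (!B || N || V) forces N = True.
  then (!N || V || !W) forces W = False.
  then (!N || U) forces U = True.
  then (!R || !U) forces R = False.
Set D = True.
All clauses satisfied.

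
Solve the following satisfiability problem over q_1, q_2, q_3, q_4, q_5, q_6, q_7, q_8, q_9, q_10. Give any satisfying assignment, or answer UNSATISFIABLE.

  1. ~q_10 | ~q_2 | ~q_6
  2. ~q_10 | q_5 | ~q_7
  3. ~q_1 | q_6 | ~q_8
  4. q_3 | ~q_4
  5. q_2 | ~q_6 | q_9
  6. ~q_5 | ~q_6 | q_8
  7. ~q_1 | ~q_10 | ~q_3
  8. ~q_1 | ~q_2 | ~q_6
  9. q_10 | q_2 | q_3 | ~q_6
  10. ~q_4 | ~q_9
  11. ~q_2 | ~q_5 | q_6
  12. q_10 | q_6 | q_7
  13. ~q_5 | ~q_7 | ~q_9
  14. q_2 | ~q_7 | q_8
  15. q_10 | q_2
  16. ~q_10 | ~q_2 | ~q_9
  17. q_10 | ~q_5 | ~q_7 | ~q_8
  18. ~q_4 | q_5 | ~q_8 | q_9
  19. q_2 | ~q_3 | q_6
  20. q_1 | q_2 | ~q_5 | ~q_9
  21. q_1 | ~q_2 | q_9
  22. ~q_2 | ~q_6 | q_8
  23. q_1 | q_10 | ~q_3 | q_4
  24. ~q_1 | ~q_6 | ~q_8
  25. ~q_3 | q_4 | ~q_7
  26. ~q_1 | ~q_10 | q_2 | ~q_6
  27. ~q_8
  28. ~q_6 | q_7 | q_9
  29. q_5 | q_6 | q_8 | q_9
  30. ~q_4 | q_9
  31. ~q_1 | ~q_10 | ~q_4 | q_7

Unit clause (~q_8) forces q_8 = False.
Set q_1 = False.
Set q_2 = True.
  then (q_1 | ~q_2 | q_9) forces q_9 = True.
  then (~q_2 | ~q_6 | q_8) forces q_6 = False.
  then (~q_4 | ~q_9) forces q_4 = False.
  then (~q_2 | ~q_5 | q_6) forces q_5 = False.
  then (~q_10 | ~q_2 | ~q_9) forces q_10 = False.
  then (q_1 | q_10 | ~q_3 | q_4) forces q_3 = False.
  then (q_10 | q_6 | q_7) forces q_7 = True.
All clauses satisfied.

q_1 = False, q_2 = True, q_3 = False, q_4 = False, q_5 = False, q_6 = False, q_7 = True, q_8 = False, q_9 = True, q_10 = False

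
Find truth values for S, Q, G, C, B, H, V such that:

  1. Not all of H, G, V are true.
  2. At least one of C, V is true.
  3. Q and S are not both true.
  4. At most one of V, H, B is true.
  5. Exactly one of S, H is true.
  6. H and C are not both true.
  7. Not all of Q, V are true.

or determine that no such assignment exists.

S = True, Q = False, G = True, C = True, B = True, H = False, V = False

  (1) {H, G, V}: 1/3 true — not all ✓
  (2) {C, V}: 1 true — at least one ✓
  (3) Q=F, S=T — not both ✓
  (4) {V, H, B}: 1 true — at most one ✓
  (5) {S, H}: 1 true — exactly one ✓
  (6) H=F, C=T — not both ✓
  (7) {Q, V}: 0/2 true — not all ✓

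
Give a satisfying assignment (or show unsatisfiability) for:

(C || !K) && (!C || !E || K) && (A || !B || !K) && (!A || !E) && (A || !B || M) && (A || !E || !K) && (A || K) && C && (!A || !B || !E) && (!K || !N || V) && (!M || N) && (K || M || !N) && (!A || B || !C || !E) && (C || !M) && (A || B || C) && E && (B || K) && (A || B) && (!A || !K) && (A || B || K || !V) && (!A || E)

Case E = True:
  (!A || !E) forces A = False.
  (A || !E || !K) forces K = False.
  Clause (A || K) is falsified — contradiction.
Case E = False:
  Clause (E) is falsified — contradiction.
Both cases fail, so the formula is unsatisfiable.

Unsatisfiable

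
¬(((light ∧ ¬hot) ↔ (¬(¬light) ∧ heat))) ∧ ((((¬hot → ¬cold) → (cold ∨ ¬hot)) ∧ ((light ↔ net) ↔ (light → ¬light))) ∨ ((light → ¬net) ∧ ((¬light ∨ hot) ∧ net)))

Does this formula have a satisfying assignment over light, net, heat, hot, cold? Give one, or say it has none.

light = True, net = False, heat = False, hot = False, cold = False

  ¬(((light ∧ ¬hot) ↔ (¬(¬light) ∧ heat))) = True
    (light ∧ ¬hot) ↔ (¬(¬light) ∧ heat) = False
      light ∧ ¬hot = True
        ¬hot = True
      ¬(¬light) ∧ heat = False
        ¬(¬light) = True
          ¬light = False
  (((¬hot → ¬cold) → (cold ∨ ¬hot)) ∧ ((light ↔ net) ↔ (light → ¬light))) ∨ ((light → ¬net) ∧ ((¬light ∨ hot) ∧ net)) = True
    ((¬hot → ¬cold) → (cold ∨ ¬hot)) ∧ ((light ↔ net) ↔ (light → ¬light)) = True
      (¬hot → ¬cold) → (cold ∨ ¬hot) = True
        ¬hot → ¬cold = True
          ¬hot = True
          ¬cold = True
        cold ∨ ¬hot = True
          ¬hot = True
      (light ↔ net) ↔ (light → ¬light) = True
        light ↔ net = False
        light → ¬light = False
          ¬light = False
    (light → ¬net) ∧ ((¬light ∨ hot) ∧ net) = False
      light → ¬net = True
        ¬net = True
      (¬light ∨ hot) ∧ net = False
        ¬light ∨ hot = False
          ¬light = False
Both conjuncts True, so the formula holds.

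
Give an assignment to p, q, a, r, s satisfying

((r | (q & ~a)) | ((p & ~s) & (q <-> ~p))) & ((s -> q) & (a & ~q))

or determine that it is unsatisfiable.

p: True, q: False, a: True, r: True, s: False

  (r | (q & ~a)) | ((p & ~s) & (q <-> ~p)) = True
    r | (q & ~a) = True
      q & ~a = False
        ~a = False
    (p & ~s) & (q <-> ~p) = True
      p & ~s = True
        ~s = True
      q <-> ~p = True
        ~p = False
  (s -> q) & (a & ~q) = True
    s -> q = True
    a & ~q = True
      ~q = True
Both conjuncts True, so the formula holds.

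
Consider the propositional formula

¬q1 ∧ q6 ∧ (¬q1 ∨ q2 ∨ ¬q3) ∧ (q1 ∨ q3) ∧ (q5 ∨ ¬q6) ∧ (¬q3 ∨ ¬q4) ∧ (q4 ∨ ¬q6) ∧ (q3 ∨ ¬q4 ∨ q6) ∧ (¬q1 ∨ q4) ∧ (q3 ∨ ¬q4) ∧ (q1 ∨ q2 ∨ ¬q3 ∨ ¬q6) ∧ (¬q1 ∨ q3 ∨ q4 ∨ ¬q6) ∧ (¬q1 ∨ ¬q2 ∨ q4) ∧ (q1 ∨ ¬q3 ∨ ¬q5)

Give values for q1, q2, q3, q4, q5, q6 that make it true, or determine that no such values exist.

Case q1 = True:
  Clause (¬q1) is falsified — contradiction.
Case q1 = False:
  (q6) forces q6 = True.
  (q1 ∨ q3) forces q3 = True.
  (q5 ∨ ¬q6) forces q5 = True.
  Clause (q1 ∨ ¬q3 ∨ ¬q5) is falsified — contradiction.
Both cases fail, so the formula is unsatisfiable.

The formula is unsatisfiable.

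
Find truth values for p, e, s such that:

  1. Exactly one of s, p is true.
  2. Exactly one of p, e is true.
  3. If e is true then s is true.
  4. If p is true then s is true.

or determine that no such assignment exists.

p = False; e = True; s = True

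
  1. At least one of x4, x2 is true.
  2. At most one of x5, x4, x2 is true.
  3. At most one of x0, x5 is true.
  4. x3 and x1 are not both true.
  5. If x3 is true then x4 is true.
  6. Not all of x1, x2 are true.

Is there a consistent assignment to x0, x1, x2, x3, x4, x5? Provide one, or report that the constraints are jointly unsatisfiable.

x0 = False, x1 = False, x2 = False, x3 = True, x4 = True, x5 = False

  (1) {x4, x2}: 1 true — at least one ✓
  (2) {x5, x4, x2}: 1 true — at most one ✓
  (3) {x0, x5}: 0 true — at most one ✓
  (4) x3=T, x1=F — not both ✓
  (5) x3=T ⇒ x4: T ✓
  (6) {x1, x2}: 0/2 true — not all ✓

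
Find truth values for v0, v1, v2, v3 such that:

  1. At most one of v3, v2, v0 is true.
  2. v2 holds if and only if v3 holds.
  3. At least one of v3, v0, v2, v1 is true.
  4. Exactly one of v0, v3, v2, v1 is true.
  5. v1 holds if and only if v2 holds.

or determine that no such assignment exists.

v0 = True; v1 = False; v2 = False; v3 = False

  (1) {v3, v2, v0}: 1 true — at most one ✓
  (2) v2=F, v3=F — same ✓
  (3) {v3, v0, v2, v1}: 1 true — at least one ✓
  (4) {v0, v3, v2, v1}: 1 true — exactly one ✓
  (5) v1=F, v2=F — same ✓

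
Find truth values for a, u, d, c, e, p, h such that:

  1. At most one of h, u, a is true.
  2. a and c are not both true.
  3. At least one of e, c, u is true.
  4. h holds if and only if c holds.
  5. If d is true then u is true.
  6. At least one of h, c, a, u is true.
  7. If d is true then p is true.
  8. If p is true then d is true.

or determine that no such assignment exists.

a = False, u = True, d = True, c = False, e = True, p = True, h = False

  (1) {h, u, a}: 1 true — at most one ✓
  (2) a=F, c=F — not both ✓
  (3) {e, c, u}: 2 true — at least one ✓
  (4) h=F, c=F — same ✓
  (5) d=T ⇒ u: T ✓
  (6) {h, c, a, u}: 1 true — at least one ✓
  (7) d=T ⇒ p: T ✓
  (8) p=T ⇒ d: T ✓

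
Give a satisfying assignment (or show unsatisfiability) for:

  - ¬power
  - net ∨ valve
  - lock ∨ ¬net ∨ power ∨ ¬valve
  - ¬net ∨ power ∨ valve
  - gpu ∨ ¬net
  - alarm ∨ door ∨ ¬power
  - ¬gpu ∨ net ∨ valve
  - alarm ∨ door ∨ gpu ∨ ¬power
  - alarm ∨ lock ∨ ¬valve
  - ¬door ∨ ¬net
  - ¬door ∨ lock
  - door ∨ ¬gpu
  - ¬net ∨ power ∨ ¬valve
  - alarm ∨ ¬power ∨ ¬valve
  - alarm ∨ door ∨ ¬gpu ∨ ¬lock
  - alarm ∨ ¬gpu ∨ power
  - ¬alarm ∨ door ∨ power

valve = True, gpu = False, door = True, net = False, lock = True, alarm = True, power = False

Unit clause (¬power) forces power = False.
Try valve = False:
  (net ∨ valve) forces net = True.
  clause (¬net ∨ power ∨ valve) is falsified — backtrack.
So valve = True.
  then (¬net ∨ power ∨ ¬valve) forces net = False.
Set gpu = False.
Set door = True.
  then (¬door ∨ lock) forces lock = True.
Set alarm = True.
All clauses satisfied.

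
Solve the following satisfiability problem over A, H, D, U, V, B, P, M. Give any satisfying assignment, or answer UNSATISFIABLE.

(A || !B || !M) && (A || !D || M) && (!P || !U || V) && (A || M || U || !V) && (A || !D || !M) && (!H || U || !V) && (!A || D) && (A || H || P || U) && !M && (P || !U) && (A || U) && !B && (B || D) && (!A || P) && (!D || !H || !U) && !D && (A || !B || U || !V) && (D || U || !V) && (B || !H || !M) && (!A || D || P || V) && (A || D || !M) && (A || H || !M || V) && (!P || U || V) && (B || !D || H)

The formula is unsatisfiable.

Case B = True:
  Clause (!B) is falsified — contradiction.
Case B = False:
  (!M) forces M = False.
  (B || D) forces D = True.
  Clause (!D) is falsified — contradiction.
Both cases fail, so the formula is unsatisfiable.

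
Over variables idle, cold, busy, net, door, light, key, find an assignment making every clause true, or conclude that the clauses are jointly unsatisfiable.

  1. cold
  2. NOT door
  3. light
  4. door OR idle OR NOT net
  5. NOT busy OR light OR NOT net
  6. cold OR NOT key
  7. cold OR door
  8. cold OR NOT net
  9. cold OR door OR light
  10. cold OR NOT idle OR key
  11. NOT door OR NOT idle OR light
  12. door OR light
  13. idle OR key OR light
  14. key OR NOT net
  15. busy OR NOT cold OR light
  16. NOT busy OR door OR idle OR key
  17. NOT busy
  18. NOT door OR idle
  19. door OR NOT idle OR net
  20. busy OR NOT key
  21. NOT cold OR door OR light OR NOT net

idle: False; cold: True; busy: False; net: False; door: False; light: True; key: False

Unit clause (cold) forces cold = True.
Unit clause (NOT door) forces door = False.
Unit clause (light) forces light = True.
Unit clause (NOT busy) forces busy = False.
In (busy OR NOT key) only NOT key is left, so key = False.
In (key OR NOT net) only NOT net is left, so net = False.
In (door OR NOT idle OR net) only NOT idle is left, so idle = False.
All clauses satisfied.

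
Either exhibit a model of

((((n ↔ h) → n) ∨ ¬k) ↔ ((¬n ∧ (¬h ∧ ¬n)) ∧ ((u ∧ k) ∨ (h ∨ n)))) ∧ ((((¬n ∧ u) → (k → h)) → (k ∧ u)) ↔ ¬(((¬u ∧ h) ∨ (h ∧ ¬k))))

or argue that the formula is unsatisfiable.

Unsatisfiable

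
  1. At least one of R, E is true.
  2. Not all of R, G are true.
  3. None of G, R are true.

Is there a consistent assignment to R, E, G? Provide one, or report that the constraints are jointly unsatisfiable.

R=F; E=T; G=F

  (1) {R, E}: 1 true — at least one ✓
  (2) {R, G}: 0/2 true — not all ✓
  (3) {G, R}: 0 true — none ✓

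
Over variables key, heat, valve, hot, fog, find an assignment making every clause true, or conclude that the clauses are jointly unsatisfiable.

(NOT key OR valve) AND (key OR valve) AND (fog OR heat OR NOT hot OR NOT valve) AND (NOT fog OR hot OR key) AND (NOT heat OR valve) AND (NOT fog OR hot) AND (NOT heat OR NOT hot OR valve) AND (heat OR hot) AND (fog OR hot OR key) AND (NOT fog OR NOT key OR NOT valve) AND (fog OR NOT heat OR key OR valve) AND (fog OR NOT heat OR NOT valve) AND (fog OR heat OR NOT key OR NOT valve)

key=F, heat=F, valve=T, hot=T, fog=T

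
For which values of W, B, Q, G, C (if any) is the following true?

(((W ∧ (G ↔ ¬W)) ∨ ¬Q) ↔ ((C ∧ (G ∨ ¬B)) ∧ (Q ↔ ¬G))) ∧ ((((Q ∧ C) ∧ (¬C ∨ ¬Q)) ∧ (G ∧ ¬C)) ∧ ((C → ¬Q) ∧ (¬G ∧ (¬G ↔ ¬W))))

Unsatisfiable — no assignment works.

Case G = True: the conjunct ¬G is False.
Case G = False: the conjunct G is False.
Both cases fail — unsatisfiable.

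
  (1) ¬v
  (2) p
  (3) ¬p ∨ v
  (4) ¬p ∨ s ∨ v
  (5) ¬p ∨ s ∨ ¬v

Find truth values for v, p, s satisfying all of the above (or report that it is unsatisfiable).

Case v = True:
  Clause (¬v) is falsified — contradiction.
Case v = False:
  (p) forces p = True.
  Clause (¬p ∨ v) is falsified — contradiction.
Both cases fail, so the formula is unsatisfiable.

Unsatisfiable — no assignment works.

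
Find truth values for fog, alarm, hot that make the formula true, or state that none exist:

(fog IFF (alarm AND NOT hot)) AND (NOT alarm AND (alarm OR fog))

Case alarm = True: the conjunct NOT alarm is False.
Case alarm = False: the formula simplifies to NOT fog AND fog.
  fog = True: the conjunct NOT fog is False.
  fog = False: the conjunct fog is False.
Both cases fail — unsatisfiable.

No satisfying assignment exists.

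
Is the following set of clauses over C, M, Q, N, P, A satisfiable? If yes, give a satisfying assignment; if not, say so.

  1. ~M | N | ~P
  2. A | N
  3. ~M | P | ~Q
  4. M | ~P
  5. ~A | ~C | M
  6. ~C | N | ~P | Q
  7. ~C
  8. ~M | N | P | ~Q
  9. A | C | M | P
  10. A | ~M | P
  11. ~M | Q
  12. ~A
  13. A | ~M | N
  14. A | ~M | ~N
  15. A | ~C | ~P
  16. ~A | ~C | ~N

Case C = True:
  Clause (~C) is falsified — contradiction.
Case C = False:
  (~A) forces A = False.
  (A | N) forces N = True.
  (A | ~M | ~N) forces M = False.
  (M | ~P) forces P = False.
  Clause (A | C | M | P) is falsified — contradiction.
Both cases fail, so the formula is unsatisfiable.

Unsatisfiable — no assignment works.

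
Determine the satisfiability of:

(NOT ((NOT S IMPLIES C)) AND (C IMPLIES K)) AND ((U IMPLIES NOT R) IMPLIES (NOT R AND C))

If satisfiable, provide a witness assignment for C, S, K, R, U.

C: False; S: False; K: False; R: True; U: True

  NOT ((NOT S IMPLIES C)) AND (C IMPLIES K) = True
    NOT ((NOT S IMPLIES C)) = True
      NOT S IMPLIES C = False
        NOT S = True
    C IMPLIES K = True
  (U IMPLIES NOT R) IMPLIES (NOT R AND C) = True
    U IMPLIES NOT R = False
      NOT R = False
    NOT R AND C = False
      NOT R = False
Both conjuncts True, so the formula holds.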